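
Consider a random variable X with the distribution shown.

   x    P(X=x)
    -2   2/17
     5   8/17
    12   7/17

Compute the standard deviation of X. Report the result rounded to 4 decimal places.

4.6586

E[X] = 120/17, E[X²] = 1216/17
Var(X) = E[X²] − (E[X])² = 1216/17 − 14400/289 = 6272/289
SD(X) = √(6272/289) ≈ 4.6586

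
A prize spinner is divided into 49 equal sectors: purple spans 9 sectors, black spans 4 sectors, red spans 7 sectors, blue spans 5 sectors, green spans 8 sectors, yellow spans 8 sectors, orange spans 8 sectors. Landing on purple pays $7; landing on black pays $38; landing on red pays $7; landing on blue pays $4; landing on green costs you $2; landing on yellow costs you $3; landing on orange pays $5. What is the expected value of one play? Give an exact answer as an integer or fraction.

284/49 dollars

E[payout] = (9/49)·7 + (4/49)·38 + (7/49)·7 + (5/49)·4 + (8/49)·(-2) + (8/49)·(-3) + (8/49)·5 = 284/49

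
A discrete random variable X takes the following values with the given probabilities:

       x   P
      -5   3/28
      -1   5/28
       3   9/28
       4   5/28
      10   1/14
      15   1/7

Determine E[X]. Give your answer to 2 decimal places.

E[X] = (3/28)·(-5) + (5/28)·(-1) + (9/28)·3 + (5/28)·4 + (1/14)·10 + (1/7)·15
     = 107/28 ≈ 3.82

3.82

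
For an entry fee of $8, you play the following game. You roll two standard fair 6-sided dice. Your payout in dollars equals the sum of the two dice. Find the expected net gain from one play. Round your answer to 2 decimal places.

-$1.00

Distribution of the sum of the two dice: 2 w.p. 1/36, 3 w.p. 1/18, 4 w.p. 1/12, 5 w.p. 1/9, 6 w.p. 5/36, 7 w.p. 1/6, …
E[payout] = (1/36)·2 + (1/18)·3 + (1/12)·4 + (1/9)·5 + (5/36)·6 + (1/6)·7 + (5/36)·8 + (1/9)·9 + (1/12)·10 + (1/18)·11 + (1/36)·12 = 7
Expected profit = 7 − 8 = -1 ≈ -$1.00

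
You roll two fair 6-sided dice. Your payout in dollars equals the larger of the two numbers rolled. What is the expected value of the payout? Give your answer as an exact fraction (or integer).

Distribution of the larger of the two numbers rolled: 1 w.p. 1/36, 2 w.p. 1/12, 3 w.p. 5/36, 4 w.p. 7/36, 5 w.p. 1/4, 6 w.p. 11/36
E[payout] = (1/36)·1 + (1/12)·2 + (5/36)·3 + (7/36)·4 + (1/4)·5 + (11/36)·6 = 161/36

161/36 dollars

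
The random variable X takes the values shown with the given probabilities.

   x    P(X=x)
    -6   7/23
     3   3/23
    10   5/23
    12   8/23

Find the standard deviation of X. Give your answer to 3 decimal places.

E[X] = 113/23, E[X²] = 1931/23
Var(X) = E[X²] − (E[X])² = 1931/23 − 12769/529 = 31644/529
SD(X) = √(31644/529) ≈ 7.734

7.734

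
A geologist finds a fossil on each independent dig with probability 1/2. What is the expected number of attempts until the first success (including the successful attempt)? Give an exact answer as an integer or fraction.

For a geometric distribution, E[trials] = 1/p = 1/(1/2) = 2.

2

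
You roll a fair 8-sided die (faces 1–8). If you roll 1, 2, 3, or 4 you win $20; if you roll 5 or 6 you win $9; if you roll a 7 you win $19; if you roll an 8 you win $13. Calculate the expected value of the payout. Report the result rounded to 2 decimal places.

$16.25

E[payout] = (1/4)·9 + (1/8)·13 + (1/8)·19 + (1/2)·20 = 65/4
≈ $16.25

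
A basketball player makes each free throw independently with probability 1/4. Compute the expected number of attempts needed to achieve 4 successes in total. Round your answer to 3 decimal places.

16.000

By linearity (sum of 4 independent geometric waits), E[trials] = 4/p = 4/(1/4) = 16.
≈ 16.000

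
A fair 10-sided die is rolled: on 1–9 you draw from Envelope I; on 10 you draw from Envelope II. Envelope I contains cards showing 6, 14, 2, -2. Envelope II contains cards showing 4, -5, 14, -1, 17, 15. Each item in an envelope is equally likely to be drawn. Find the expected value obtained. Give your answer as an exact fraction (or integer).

157/30

E[X | Envelope I] = (6 + 14 + 2 − 2)/4 = 5
E[X | Envelope II] = (4 − 5 + 14 − 1 + 17 + 15)/6 = 22/3
E[X] = (9/10)·5 + (1/10)·22/3 = 157/30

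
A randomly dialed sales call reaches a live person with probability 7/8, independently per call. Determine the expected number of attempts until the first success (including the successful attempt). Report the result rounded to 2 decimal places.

1.14

For a geometric distribution, E[trials] = 1/p = 1/(7/8) = 8/7.
≈ 1.14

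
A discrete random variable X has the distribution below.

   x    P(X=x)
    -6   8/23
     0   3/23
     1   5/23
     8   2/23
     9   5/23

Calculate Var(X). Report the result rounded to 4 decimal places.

E[X] = (8/23)·(-6) + (3/23)·0 + (5/23)·1 + (2/23)·8 + (5/23)·9 = 18/23
E[X²] = (8/23)·36 + (3/23)·0 + (5/23)·1 + (2/23)·64 + (5/23)·81 = 826/23
Var(X) = 826/23 − (18/23)² = 18674/529 ≈ 35.3006

35.3006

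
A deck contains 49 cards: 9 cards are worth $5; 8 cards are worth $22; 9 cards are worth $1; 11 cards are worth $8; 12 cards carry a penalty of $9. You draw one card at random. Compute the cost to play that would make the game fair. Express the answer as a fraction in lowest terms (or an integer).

30/7 dollars

E[payout] = (9/49)·5 + (8/49)·22 + (9/49)·1 + (11/49)·8 + (12/49)·(-9) = 30/7
Fair fee = E[payout] = 30/7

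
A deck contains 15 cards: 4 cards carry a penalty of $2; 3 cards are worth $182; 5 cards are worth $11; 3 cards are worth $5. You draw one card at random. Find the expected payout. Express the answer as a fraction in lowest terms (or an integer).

608/15 dollars

E[payout] = (4/15)·(-2) + (3/15)·182 + (5/15)·11 + (3/15)·5 = 608/15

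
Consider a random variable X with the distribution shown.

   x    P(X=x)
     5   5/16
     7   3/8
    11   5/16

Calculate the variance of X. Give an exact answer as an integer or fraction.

375/64

E[X] = (5/16)·5 + (3/8)·7 + (5/16)·11 = 61/8
E[X²] = (5/16)·25 + (3/8)·49 + (5/16)·121 = 64
Var(X) = 64 − (61/8)² = 375/64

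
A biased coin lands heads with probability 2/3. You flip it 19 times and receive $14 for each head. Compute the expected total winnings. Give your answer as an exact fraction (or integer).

E[#heads] = 19·2/3 = 38/3 (linearity over flips).
E[winnings] = 14·38/3 = 532/3.

532/3 dollars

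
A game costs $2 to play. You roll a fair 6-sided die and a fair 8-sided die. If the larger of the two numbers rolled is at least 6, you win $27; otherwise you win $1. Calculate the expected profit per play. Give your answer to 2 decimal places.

$11.46

E[payout] = (25/48)·1 + (23/48)·27 = 323/24
Expected profit = 323/24 − 2 = 275/24 ≈ $11.46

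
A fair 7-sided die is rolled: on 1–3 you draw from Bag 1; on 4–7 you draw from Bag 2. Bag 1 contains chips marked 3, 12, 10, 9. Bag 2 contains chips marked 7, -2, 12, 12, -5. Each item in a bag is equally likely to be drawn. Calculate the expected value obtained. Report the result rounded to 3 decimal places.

6.386

E[X | Bag 1] = (3 + 12 + 10 + 9)/4 = 17/2
E[X | Bag 2] = (7 − 2 + 12 + 12 − 5)/5 = 24/5
E[X] = (3/7)·17/2 + (4/7)·24/5 = 447/70 ≈ 6.386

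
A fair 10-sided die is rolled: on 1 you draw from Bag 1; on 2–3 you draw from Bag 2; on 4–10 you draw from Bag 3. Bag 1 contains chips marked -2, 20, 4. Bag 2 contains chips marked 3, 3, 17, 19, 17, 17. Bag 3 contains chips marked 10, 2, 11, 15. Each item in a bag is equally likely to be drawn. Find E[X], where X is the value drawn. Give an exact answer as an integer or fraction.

E[X | Bag 1] = (-2 + 20 + 4)/3 = 22/3
E[X | Bag 2] = (3 + 3 + 17 + 19 + 17 + 17)/6 = 38/3
E[X | Bag 3] = (10 + 2 + 11 + 15)/4 = 19/2
E[X] = (1/10)·22/3 + (1/5)·38/3 + (7/10)·19/2 = 119/12

119/12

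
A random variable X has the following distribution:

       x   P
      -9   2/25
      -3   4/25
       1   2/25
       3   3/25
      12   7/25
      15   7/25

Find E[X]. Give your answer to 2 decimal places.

6.80

E[X] = (2/25)·(-9) + (4/25)·(-3) + (2/25)·1 + (3/25)·3 + (7/25)·12 + (7/25)·15
     = 34/5 ≈ 6.80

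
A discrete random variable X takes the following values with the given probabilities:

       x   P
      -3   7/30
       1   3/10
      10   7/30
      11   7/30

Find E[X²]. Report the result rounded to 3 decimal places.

53.967

E[X²] = (7/30)·9 + (3/10)·1 + (7/30)·100 + (7/30)·121
     = 1619/30 ≈ 53.967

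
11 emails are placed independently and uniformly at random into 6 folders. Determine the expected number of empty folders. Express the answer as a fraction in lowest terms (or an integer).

Let Xⱼ=1 if folder j is empty. P(Xⱼ=1) = ((6-1)/6)^11 = 48828125/362797056.
By linearity, E[#empty] = 6·48828125/362797056 = 48828125/60466176.

48828125/60466176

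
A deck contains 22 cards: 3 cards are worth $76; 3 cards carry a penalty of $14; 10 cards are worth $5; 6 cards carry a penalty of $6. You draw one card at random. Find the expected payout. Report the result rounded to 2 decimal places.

E[payout] = (3/22)·76 + (3/22)·(-14) + (10/22)·5 + (6/22)·(-6) = 100/11
≈ $9.09

$9.09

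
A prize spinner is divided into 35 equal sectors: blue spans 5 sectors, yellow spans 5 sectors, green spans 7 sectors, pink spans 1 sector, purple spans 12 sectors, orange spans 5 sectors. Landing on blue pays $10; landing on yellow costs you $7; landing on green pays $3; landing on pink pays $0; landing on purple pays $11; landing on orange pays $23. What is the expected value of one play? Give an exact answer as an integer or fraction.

283/35 dollars

E[payout] = (5/35)·10 + (5/35)·(-7) + (7/35)·3 + (1/35)·0 + (12/35)·11 + (5/35)·23 = 283/35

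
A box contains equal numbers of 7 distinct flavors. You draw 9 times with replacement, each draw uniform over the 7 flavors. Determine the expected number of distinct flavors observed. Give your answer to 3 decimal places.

Let Xⱼ=1 if type j appears at least once. P(Xⱼ=1) = 1 − ((7−1)/7)^9 = 30275911/40353607.
E[#distinct] = 7·30275911/40353607 = 30275911/5764801.
≈ 5.252

5.252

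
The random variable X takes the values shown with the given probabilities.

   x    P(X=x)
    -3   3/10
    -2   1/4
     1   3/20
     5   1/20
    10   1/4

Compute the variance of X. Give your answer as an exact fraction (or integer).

557/20

E[X] = (3/10)·(-3) + (1/4)·(-2) + (3/20)·1 + (1/20)·5 + (1/4)·10 = 3/2
E[X²] = (3/10)·9 + (1/4)·4 + (3/20)·1 + (1/20)·25 + (1/4)·100 = 301/10
Var(X) = 301/10 − (3/2)² = 557/20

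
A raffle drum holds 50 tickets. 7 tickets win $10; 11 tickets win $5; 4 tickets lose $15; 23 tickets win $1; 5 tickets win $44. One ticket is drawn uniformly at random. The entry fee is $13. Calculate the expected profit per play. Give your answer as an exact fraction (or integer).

E[payout] = (7/50)·10 + (11/50)·5 + (4/50)·(-15) + (23/50)·1 + (5/50)·44 = 154/25
Expected profit = 154/25 − 13 = -171/25

-171/25 dollars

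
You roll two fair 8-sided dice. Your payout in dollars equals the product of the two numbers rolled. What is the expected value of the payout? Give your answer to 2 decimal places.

$20.25

Distribution of the product of the two numbers rolled: 1 w.p. 1/64, 2 w.p. 1/32, 3 w.p. 1/32, 4 w.p. 3/64, 5 w.p. 1/32, 6 w.p. 1/16, …
E[payout] = (1/64)·1 + (1/32)·2 + (1/32)·3 + (3/64)·4 + (1/32)·5 + (1/16)·6 + (1/32)·7 + (1/16)·8 + (1/64)·9 + (1/32)·10 + (1/16)·12 + (1/32)·14 + (1/32)·15 + (3/64)·16 + (1/32)·18 + (1/32)·20 + (1/32)·21 + (1/16)·24 + (1/64)·25 + (1/32)·28 + (1/32)·30 + (1/32)·32 + (1/32)·35 + (1/64)·36 + (1/32)·40 + (1/32)·42 + (1/32)·48 + (1/64)·49 + (1/32)·56 + (1/64)·64 = 81/4
≈ $20.25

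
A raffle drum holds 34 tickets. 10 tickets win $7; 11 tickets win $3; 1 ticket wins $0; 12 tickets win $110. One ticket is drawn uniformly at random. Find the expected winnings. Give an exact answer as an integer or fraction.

E[payout] = (10/34)·7 + (11/34)·3 + (1/34)·0 + (12/34)·110 = 1423/34

1423/34 dollars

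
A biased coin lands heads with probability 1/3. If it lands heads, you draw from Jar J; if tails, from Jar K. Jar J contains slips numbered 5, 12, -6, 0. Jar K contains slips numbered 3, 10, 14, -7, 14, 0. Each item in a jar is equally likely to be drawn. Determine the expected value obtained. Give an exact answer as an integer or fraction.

169/36

E[X | Jar J] = (5 + 12 − 6 + 0)/4 = 11/4
E[X | Jar K] = (3 + 10 + 14 − 7 + 14 + 0)/6 = 17/3
E[X] = (1/3)·11/4 + (2/3)·17/3 = 169/36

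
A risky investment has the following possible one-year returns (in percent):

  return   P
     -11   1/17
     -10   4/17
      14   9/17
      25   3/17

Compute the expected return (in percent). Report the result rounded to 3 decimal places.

E[X] = (1/17)·(-11) + (4/17)·(-10) + (9/17)·14 + (3/17)·25
     = 150/17 ≈ 8.824

8.824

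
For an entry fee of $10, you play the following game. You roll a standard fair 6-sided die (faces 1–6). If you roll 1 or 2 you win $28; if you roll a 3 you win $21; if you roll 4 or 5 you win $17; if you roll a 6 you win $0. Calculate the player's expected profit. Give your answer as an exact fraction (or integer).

E[payout] = (1/6)·0 + (1/3)·17 + (1/6)·21 + (1/3)·28 = 37/2
Expected profit = 37/2 − 10 = 17/2

17/2 dollars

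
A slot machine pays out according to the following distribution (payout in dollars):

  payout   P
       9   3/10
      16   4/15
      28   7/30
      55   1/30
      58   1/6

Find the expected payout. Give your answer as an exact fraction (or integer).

$25

E[X] = (3/10)·9 + (4/15)·16 + (7/30)·28 + (1/30)·55 + (1/6)·58
     = 25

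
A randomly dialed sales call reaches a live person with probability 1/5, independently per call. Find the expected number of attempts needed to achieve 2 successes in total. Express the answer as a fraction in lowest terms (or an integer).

10

By linearity (sum of 2 independent geometric waits), E[trials] = 2/p = 2/(1/5) = 10.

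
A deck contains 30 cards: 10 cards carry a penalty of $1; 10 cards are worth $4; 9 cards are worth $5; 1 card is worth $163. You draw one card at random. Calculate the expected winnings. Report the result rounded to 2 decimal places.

$7.93

E[payout] = (10/30)·(-1) + (10/30)·4 + (9/30)·5 + (1/30)·163 = 119/15
≈ $7.93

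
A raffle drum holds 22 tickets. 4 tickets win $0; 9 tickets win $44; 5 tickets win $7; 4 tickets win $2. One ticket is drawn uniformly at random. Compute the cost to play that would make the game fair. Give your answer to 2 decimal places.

E[payout] = (4/22)·0 + (9/22)·44 + (5/22)·7 + (4/22)·2 = 439/22
Fair fee = E[payout] = 439/22 ≈ $19.95

$19.95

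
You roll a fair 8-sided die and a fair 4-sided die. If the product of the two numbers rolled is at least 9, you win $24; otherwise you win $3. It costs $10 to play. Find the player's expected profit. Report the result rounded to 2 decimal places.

E[payout] = (1/2)·3 + (1/2)·24 = 27/2
Expected profit = 27/2 − 10 = 7/2 ≈ $3.50

$3.50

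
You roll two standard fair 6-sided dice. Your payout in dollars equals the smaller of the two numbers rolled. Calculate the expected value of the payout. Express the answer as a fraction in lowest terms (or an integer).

Distribution of the smaller of the two numbers rolled: 1 w.p. 11/36, 2 w.p. 1/4, 3 w.p. 7/36, 4 w.p. 5/36, 5 w.p. 1/12, 6 w.p. 1/36
E[payout] = (11/36)·1 + (1/4)·2 + (7/36)·3 + (5/36)·4 + (1/12)·5 + (1/36)·6 = 91/36

91/36 dollars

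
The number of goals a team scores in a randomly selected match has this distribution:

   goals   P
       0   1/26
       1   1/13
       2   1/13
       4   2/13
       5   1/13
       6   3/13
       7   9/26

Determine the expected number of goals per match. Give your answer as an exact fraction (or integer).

E[X] = (1/26)·0 + (1/13)·1 + (1/13)·2 + (2/13)·4 + (1/13)·5 + (3/13)·6 + (9/26)·7
     = 131/26

131/26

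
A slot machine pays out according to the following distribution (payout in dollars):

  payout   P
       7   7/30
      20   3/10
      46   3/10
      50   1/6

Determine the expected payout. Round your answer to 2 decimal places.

$29.77

E[X] = (7/30)·7 + (3/10)·20 + (3/10)·46 + (1/6)·50
     = 893/30 ≈ 29.77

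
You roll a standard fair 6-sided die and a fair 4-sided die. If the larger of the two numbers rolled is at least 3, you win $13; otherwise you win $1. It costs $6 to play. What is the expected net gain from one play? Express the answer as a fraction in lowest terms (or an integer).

$5

E[payout] = (1/6)·1 + (5/6)·13 = 11
Expected profit = 11 − 6 = 5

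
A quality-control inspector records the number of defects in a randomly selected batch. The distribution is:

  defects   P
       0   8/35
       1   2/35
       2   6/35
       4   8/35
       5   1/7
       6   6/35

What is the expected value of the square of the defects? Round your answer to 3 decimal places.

14.143

E[X²] = (8/35)·0 + (2/35)·1 + (6/35)·4 + (8/35)·16 + (1/7)·25 + (6/35)·36
     = 99/7 ≈ 14.143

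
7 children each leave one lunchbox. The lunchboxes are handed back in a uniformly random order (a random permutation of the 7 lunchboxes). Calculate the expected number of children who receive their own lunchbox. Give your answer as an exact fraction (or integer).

1

Let Xᵢ = 1 if person i gets their own lunchbox. For each i, P(Xᵢ=1) = 1/7.
By linearity of expectation, E[X₁+…+X_7] = 7·(1/7) = 1.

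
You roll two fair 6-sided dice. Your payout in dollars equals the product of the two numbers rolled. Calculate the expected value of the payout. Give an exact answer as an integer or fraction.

Distribution of the product of the two numbers rolled: 1 w.p. 1/36, 2 w.p. 1/18, 3 w.p. 1/18, 4 w.p. 1/12, 5 w.p. 1/18, 6 w.p. 1/9, …
E[payout] = (1/36)·1 + (1/18)·2 + (1/18)·3 + (1/12)·4 + (1/18)·5 + (1/9)·6 + (1/18)·8 + (1/36)·9 + (1/18)·10 + (1/9)·12 + (1/18)·15 + (1/36)·16 + (1/18)·18 + (1/18)·20 + (1/18)·24 + (1/36)·25 + (1/18)·30 + (1/36)·36 = 49/4

49/4 dollars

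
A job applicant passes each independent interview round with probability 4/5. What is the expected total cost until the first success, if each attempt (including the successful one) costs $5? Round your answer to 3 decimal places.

E[#attempts] = 1/p = 5/4; E[cost] = 5·5/4 = 25/4.
≈ 6.250

$6.250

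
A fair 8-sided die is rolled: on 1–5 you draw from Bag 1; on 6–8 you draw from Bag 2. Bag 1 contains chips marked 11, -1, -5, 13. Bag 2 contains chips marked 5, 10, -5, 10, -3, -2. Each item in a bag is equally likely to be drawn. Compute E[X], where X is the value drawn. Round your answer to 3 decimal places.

3.750

E[X | Bag 1] = (11 − 1 − 5 + 13)/4 = 9/2
E[X | Bag 2] = (5 + 10 − 5 + 10 − 3 − 2)/6 = 5/2
E[X] = (5/8)·9/2 + (3/8)·5/2 = 15/4 ≈ 3.750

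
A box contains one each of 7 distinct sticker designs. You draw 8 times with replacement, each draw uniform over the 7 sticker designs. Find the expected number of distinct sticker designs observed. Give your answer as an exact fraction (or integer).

Let Xⱼ=1 if type j appears at least once. P(Xⱼ=1) = 1 − ((7−1)/7)^8 = 4085185/5764801.
E[#distinct] = 7·4085185/5764801 = 4085185/823543.

4085185/823543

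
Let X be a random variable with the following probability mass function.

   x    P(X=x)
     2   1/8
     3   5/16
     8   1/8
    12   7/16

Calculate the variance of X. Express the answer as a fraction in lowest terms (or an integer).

E[X] = (1/8)·2 + (5/16)·3 + (1/8)·8 + (7/16)·12 = 119/16
E[X²] = (1/8)·4 + (5/16)·9 + (1/8)·64 + (7/16)·144 = 1189/16
Var(X) = 1189/16 − (119/16)² = 4863/256

4863/256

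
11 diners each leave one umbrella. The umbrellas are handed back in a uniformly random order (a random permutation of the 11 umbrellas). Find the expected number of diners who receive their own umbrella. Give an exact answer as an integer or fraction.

Let Xᵢ = 1 if person i gets their own umbrella. For each i, P(Xᵢ=1) = 1/11.
By linearity of expectation, E[X₁+…+X_11] = 11·(1/11) = 1.

1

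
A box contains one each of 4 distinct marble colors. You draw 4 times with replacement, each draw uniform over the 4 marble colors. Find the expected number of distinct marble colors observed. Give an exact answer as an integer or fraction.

175/64

Let Xⱼ=1 if type j appears at least once. P(Xⱼ=1) = 1 − ((4−1)/4)^4 = 175/256.
E[#distinct] = 4·175/256 = 175/64.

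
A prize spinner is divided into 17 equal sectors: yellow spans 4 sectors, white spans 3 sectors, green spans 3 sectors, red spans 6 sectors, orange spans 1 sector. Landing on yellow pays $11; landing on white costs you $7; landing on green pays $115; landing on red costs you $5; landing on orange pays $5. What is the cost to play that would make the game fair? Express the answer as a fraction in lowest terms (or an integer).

343/17 dollars

E[payout] = (4/17)·11 + (3/17)·(-7) + (3/17)·115 + (6/17)·(-5) + (1/17)·5 = 343/17
Fair fee = E[payout] = 343/17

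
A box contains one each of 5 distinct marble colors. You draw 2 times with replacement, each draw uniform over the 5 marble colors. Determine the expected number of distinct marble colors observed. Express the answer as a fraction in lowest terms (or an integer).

9/5

Let Xⱼ=1 if type j appears at least once. P(Xⱼ=1) = 1 − ((5−1)/5)^2 = 9/25.
E[#distinct] = 5·9/25 = 9/5.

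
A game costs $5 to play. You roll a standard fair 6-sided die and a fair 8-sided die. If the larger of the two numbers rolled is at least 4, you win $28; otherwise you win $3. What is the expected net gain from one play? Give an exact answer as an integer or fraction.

E[payout] = (3/16)·3 + (13/16)·28 = 373/16
Expected profit = 373/16 − 5 = 293/16

293/16 dollars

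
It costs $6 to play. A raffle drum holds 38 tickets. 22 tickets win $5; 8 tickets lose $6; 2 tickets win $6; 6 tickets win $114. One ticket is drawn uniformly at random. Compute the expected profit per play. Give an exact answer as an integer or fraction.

265/19 dollars

E[payout] = (22/38)·5 + (8/38)·(-6) + (2/38)·6 + (6/38)·114 = 379/19
Expected profit = 379/19 − 6 = 265/19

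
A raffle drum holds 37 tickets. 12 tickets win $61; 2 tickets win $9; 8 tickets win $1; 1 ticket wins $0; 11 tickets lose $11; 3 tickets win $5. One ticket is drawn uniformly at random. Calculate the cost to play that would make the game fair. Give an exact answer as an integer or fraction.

652/37 dollars

E[payout] = (12/37)·61 + (2/37)·9 + (8/37)·1 + (1/37)·0 + (11/37)·(-11) + (3/37)·5 = 652/37
Fair fee = E[payout] = 652/37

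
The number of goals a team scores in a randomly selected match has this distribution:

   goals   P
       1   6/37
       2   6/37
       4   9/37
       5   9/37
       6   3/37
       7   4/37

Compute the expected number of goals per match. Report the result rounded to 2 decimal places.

E[X] = (6/37)·1 + (6/37)·2 + (9/37)·4 + (9/37)·5 + (3/37)·6 + (4/37)·7
     = 145/37 ≈ 3.92

3.92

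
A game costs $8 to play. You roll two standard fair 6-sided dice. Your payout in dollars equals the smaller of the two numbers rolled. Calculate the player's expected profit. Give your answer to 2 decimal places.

-$5.47

Distribution of the smaller of the two numbers rolled: 1 w.p. 11/36, 2 w.p. 1/4, 3 w.p. 7/36, 4 w.p. 5/36, 5 w.p. 1/12, 6 w.p. 1/36
E[payout] = (11/36)·1 + (1/4)·2 + (7/36)·3 + (5/36)·4 + (1/12)·5 + (1/36)·6 = 91/36
Expected profit = 91/36 − 8 = -197/36 ≈ -$5.47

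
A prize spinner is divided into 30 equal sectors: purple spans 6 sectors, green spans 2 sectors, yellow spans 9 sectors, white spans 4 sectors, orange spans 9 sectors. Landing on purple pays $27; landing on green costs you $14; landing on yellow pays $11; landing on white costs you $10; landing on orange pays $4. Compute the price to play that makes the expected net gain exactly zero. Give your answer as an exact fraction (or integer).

229/30 dollars

E[payout] = (6/30)·27 + (2/30)·(-14) + (9/30)·11 + (4/30)·(-10) + (9/30)·4 = 229/30
Fair fee = E[payout] = 229/30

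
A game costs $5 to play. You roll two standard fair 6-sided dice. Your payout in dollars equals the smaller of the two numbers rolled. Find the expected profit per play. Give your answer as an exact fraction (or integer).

-89/36 dollars

Distribution of the smaller of the two numbers rolled: 1 w.p. 11/36, 2 w.p. 1/4, 3 w.p. 7/36, 4 w.p. 5/36, 5 w.p. 1/12, 6 w.p. 1/36
E[payout] = (11/36)·1 + (1/4)·2 + (7/36)·3 + (5/36)·4 + (1/12)·5 + (1/36)·6 = 91/36
Expected profit = 91/36 − 5 = -89/36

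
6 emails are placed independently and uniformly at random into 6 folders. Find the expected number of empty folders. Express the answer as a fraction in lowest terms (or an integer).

Let Xⱼ=1 if folder j is empty. P(Xⱼ=1) = ((6-1)/6)^6 = 15625/46656.
By linearity, E[#empty] = 6·15625/46656 = 15625/7776.

15625/7776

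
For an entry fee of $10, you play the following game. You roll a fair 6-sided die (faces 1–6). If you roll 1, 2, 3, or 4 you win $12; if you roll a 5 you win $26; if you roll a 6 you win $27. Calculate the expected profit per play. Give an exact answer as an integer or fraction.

41/6 dollars

E[payout] = (2/3)·12 + (1/6)·26 + (1/6)·27 = 101/6
Expected profit = 101/6 − 10 = 41/6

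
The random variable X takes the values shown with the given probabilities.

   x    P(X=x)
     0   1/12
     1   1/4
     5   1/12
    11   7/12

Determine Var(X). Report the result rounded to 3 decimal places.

E[X] = (1/12)·0 + (1/4)·1 + (1/12)·5 + (7/12)·11 = 85/12
E[X²] = (1/12)·0 + (1/4)·1 + (1/12)·25 + (7/12)·121 = 875/12
Var(X) = 875/12 − (85/12)² = 3275/144 ≈ 22.743

22.743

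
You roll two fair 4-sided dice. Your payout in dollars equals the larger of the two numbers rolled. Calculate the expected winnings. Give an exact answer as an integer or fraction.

Distribution of the larger of the two numbers rolled: 1 w.p. 1/16, 2 w.p. 3/16, 3 w.p. 5/16, 4 w.p. 7/16
E[payout] = (1/16)·1 + (3/16)·2 + (5/16)·3 + (7/16)·4 = 25/8

25/8 dollars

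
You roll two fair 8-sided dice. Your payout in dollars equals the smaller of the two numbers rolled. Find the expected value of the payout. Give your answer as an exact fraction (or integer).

51/16 dollars

Distribution of the smaller of the two numbers rolled: 1 w.p. 15/64, 2 w.p. 13/64, 3 w.p. 11/64, 4 w.p. 9/64, 5 w.p. 7/64, 6 w.p. 5/64, …
E[payout] = (15/64)·1 + (13/64)·2 + (11/64)·3 + (9/64)·4 + (7/64)·5 + (5/64)·6 + (3/64)·7 + (1/64)·8 = 51/16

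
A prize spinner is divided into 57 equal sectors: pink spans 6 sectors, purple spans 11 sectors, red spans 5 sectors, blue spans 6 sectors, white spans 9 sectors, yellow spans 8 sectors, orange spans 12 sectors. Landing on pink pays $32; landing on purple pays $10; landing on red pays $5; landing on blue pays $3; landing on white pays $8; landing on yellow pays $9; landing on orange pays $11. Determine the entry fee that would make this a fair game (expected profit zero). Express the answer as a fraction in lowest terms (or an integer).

E[payout] = (6/57)·32 + (11/57)·10 + (5/57)·5 + (6/57)·3 + (9/57)·8 + (8/57)·9 + (12/57)·11 = 207/19
Fair fee = E[payout] = 207/19

207/19 dollars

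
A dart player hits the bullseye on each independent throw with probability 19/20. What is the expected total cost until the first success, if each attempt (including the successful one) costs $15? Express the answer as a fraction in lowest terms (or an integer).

E[#attempts] = 1/p = 20/19; E[cost] = 15·20/19 = 300/19.

300/19 dollars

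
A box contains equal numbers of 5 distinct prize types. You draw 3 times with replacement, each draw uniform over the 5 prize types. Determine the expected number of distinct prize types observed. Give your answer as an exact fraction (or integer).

61/25

Let Xⱼ=1 if type j appears at least once. P(Xⱼ=1) = 1 − ((5−1)/5)^3 = 61/125.
E[#distinct] = 5·61/125 = 61/25.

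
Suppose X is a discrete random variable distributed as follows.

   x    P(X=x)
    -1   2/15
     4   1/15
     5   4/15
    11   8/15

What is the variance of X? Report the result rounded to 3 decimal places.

18.622

E[X] = (2/15)·(-1) + (1/15)·4 + (4/15)·5 + (8/15)·11 = 22/3
E[X²] = (2/15)·1 + (1/15)·16 + (4/15)·25 + (8/15)·121 = 362/5
Var(X) = 362/5 − (22/3)² = 838/45 ≈ 18.622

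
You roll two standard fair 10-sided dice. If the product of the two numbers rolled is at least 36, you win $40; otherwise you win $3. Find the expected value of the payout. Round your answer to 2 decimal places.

E[payout] = (13/20)·3 + (7/20)·40 = 319/20
≈ $15.95

$15.95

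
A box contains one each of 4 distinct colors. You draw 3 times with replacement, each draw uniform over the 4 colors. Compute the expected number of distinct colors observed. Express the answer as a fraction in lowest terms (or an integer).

37/16

Let Xⱼ=1 if type j appears at least once. P(Xⱼ=1) = 1 − ((4−1)/4)^3 = 37/64.
E[#distinct] = 4·37/64 = 37/16.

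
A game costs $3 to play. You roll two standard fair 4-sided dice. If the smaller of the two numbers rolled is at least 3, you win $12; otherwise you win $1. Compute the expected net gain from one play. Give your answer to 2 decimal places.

$0.75

E[payout] = (3/4)·1 + (1/4)·12 = 15/4
Expected profit = 15/4 − 3 = 3/4 ≈ $0.75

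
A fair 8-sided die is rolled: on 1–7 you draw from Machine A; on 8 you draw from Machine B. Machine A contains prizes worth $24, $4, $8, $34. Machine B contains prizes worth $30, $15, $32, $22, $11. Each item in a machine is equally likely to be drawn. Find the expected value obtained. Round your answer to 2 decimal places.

E[X | Machine A] = (24 + 4 + 8 + 34)/4 = 35/2
E[X | Machine B] = (30 + 15 + 32 + 22 + 11)/5 = 22
E[X] = (7/8)·35/2 + (1/8)·22 = 289/16 ≈ 18.06

$18.06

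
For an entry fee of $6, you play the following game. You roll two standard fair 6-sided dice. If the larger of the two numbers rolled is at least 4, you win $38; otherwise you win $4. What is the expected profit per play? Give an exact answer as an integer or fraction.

47/2 dollars

E[payout] = (1/4)·4 + (3/4)·38 = 59/2
Expected profit = 59/2 − 6 = 47/2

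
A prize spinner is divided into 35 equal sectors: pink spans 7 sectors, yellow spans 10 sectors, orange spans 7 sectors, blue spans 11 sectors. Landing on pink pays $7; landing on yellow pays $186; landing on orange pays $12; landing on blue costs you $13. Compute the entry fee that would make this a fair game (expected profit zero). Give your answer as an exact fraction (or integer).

370/7 dollars

E[payout] = (7/35)·7 + (10/35)·186 + (7/35)·12 + (11/35)·(-13) = 370/7
Fair fee = E[payout] = 370/7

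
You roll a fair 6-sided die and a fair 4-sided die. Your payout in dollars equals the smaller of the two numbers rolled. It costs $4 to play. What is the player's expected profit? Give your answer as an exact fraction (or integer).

-23/12 dollars

Distribution of the smaller of the two numbers rolled: 1 w.p. 3/8, 2 w.p. 7/24, 3 w.p. 5/24, 4 w.p. 1/8
E[payout] = (3/8)·1 + (7/24)·2 + (5/24)·3 + (1/8)·4 = 25/12
Expected profit = 25/12 − 4 = -23/12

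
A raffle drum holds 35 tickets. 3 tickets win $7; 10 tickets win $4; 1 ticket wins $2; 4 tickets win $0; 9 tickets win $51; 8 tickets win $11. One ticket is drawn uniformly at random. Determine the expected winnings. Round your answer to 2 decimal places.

E[payout] = (3/35)·7 + (10/35)·4 + (1/35)·2 + (4/35)·0 + (9/35)·51 + (8/35)·11 = 122/7
≈ $17.43

$17.43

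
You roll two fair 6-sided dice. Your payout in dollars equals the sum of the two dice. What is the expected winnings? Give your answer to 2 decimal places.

Distribution of the sum of the two dice: 2 w.p. 1/36, 3 w.p. 1/18, 4 w.p. 1/12, 5 w.p. 1/9, 6 w.p. 5/36, 7 w.p. 1/6, …
E[payout] = (1/36)·2 + (1/18)·3 + (1/12)·4 + (1/9)·5 + (5/36)·6 + (1/6)·7 + (5/36)·8 + (1/9)·9 + (1/12)·10 + (1/18)·11 + (1/36)·12 = 7
≈ $7.00

$7.00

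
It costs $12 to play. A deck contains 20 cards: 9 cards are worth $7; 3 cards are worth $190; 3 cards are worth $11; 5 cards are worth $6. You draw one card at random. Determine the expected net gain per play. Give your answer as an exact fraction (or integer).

E[payout] = (9/20)·7 + (3/20)·190 + (3/20)·11 + (5/20)·6 = 174/5
Expected profit = 174/5 − 12 = 114/5

114/5 dollars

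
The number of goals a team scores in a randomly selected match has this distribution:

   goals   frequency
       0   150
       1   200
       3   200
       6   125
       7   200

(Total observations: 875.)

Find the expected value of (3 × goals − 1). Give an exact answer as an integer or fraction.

Total = 875, so P(goals=0) = 150/875, etc.
E[3x-1] = (6/35)·(-1) + (8/35)·2 + (8/35)·8 + (1/7)·17 + (8/35)·20
     = 319/35

319/35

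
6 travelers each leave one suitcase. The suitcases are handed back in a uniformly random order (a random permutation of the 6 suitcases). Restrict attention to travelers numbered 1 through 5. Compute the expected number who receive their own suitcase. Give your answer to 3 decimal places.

0.833

Let Xᵢ = 1 if person i gets their own suitcase. For each i, P(Xᵢ=1) = 1/6.
By linearity of expectation, E[X₁+…+X_5] = 5·(1/6) = 5/6.
≈ 0.833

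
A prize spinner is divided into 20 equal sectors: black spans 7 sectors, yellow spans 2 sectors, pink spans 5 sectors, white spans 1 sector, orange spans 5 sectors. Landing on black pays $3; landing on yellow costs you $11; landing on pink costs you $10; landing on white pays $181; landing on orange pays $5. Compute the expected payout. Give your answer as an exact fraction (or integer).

E[payout] = (7/20)·3 + (2/20)·(-11) + (5/20)·(-10) + (1/20)·181 + (5/20)·5 = 31/4

31/4 dollars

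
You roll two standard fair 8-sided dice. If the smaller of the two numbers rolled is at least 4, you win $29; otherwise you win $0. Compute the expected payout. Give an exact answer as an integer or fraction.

E[payout] = (39/64)·0 + (25/64)·29 = 725/64

725/64 dollars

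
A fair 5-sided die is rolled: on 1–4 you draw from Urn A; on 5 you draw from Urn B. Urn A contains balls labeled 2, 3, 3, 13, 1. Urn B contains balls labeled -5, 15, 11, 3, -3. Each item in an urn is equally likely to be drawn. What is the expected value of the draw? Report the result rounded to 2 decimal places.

E[X | Urn A] = (2 + 3 + 3 + 13 + 1)/5 = 22/5
E[X | Urn B] = (-5 + 15 + 11 + 3 − 3)/5 = 21/5
E[X] = (4/5)·22/5 + (1/5)·21/5 = 109/25 ≈ 4.36

4.36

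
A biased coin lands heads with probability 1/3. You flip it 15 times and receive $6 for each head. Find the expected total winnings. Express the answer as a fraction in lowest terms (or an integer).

$30

E[#heads] = 15·1/3 = 5 (linearity over flips).
E[winnings] = 6·5 = 30.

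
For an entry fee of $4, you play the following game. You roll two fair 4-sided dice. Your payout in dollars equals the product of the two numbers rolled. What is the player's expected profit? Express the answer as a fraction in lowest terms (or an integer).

Distribution of the product of the two numbers rolled: 1 w.p. 1/16, 2 w.p. 1/8, 3 w.p. 1/8, 4 w.p. 3/16, 6 w.p. 1/8, 8 w.p. 1/8, …
E[payout] = (1/16)·1 + (1/8)·2 + (1/8)·3 + (3/16)·4 + (1/8)·6 + (1/8)·8 + (1/16)·9 + (1/8)·12 + (1/16)·16 = 25/4
Expected profit = 25/4 − 4 = 9/4

9/4 dollars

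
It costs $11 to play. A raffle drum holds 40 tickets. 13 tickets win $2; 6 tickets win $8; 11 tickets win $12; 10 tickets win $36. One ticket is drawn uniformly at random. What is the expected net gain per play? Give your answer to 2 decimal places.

E[payout] = (13/40)·2 + (6/40)·8 + (11/40)·12 + (10/40)·36 = 283/20
Expected profit = 283/20 − 11 = 63/20 ≈ $3.15

$3.15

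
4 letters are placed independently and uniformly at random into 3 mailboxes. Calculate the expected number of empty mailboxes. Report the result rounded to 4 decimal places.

0.5926

Let Xⱼ=1 if mailbox j is empty. P(Xⱼ=1) = ((3-1)/3)^4 = 16/81.
By linearity, E[#empty] = 3·16/81 = 16/27.
≈ 0.5926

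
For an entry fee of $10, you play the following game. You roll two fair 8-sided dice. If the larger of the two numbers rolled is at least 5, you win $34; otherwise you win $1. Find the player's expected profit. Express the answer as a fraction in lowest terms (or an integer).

E[payout] = (1/4)·1 + (3/4)·34 = 103/4
Expected profit = 103/4 − 10 = 63/4

63/4 dollars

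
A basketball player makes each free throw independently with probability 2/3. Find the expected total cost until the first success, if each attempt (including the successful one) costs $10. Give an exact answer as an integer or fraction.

E[#attempts] = 1/p = 3/2; E[cost] = 10·3/2 = 15.

$15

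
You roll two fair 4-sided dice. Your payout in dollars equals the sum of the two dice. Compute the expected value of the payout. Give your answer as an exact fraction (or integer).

Distribution of the sum of the two dice: 2 w.p. 1/16, 3 w.p. 1/8, 4 w.p. 3/16, 5 w.p. 1/4, 6 w.p. 3/16, 7 w.p. 1/8, …
E[payout] = (1/16)·2 + (1/8)·3 + (3/16)·4 + (1/4)·5 + (3/16)·6 + (1/8)·7 + (1/16)·8 = 5

$5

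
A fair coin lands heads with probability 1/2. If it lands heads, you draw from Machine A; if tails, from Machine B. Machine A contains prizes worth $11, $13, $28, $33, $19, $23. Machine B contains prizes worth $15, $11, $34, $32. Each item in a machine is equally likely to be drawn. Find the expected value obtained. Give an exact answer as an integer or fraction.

E[X | Machine A] = (11 + 13 + 28 + 33 + 19 + 23)/6 = 127/6
E[X | Machine B] = (15 + 11 + 34 + 32)/4 = 23
E[X] = (1/2)·127/6 + (1/2)·23 = 265/12

265/12 dollars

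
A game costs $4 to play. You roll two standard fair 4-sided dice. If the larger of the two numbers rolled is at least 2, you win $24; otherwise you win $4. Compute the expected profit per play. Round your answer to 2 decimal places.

$18.75

E[payout] = (1/16)·4 + (15/16)·24 = 91/4
Expected profit = 91/4 − 4 = 75/4 ≈ $18.75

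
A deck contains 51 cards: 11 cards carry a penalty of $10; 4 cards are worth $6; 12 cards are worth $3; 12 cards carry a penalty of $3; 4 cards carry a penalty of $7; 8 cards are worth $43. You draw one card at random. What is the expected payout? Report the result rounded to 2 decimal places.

$4.51

E[payout] = (11/51)·(-10) + (4/51)·6 + (12/51)·3 + (12/51)·(-3) + (4/51)·(-7) + (8/51)·43 = 230/51
≈ $4.51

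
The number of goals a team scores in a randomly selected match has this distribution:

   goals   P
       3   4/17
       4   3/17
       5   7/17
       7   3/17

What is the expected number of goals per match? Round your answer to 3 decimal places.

4.706

E[X] = (4/17)·3 + (3/17)·4 + (7/17)·5 + (3/17)·7
     = 80/17 ≈ 4.706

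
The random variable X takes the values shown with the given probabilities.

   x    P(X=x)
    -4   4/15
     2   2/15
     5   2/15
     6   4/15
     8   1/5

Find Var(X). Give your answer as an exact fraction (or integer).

4754/225

E[X] = (4/15)·(-4) + (2/15)·2 + (2/15)·5 + (4/15)·6 + (1/5)·8 = 46/15
E[X²] = (4/15)·16 + (2/15)·4 + (2/15)·25 + (4/15)·36 + (1/5)·64 = 458/15
Var(X) = 458/15 − (46/15)² = 4754/225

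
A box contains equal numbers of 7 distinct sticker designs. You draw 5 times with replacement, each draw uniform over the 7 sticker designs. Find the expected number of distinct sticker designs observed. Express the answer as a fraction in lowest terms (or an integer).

9031/2401

Let Xⱼ=1 if type j appears at least once. P(Xⱼ=1) = 1 − ((7−1)/7)^5 = 9031/16807.
E[#distinct] = 7·9031/16807 = 9031/2401.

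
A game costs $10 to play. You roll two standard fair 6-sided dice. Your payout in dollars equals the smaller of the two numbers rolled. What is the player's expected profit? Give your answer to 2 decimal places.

Distribution of the smaller of the two numbers rolled: 1 w.p. 11/36, 2 w.p. 1/4, 3 w.p. 7/36, 4 w.p. 5/36, 5 w.p. 1/12, 6 w.p. 1/36
E[payout] = (11/36)·1 + (1/4)·2 + (7/36)·3 + (5/36)·4 + (1/12)·5 + (1/36)·6 = 91/36
Expected profit = 91/36 − 10 = -269/36 ≈ -$7.47

-$7.47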